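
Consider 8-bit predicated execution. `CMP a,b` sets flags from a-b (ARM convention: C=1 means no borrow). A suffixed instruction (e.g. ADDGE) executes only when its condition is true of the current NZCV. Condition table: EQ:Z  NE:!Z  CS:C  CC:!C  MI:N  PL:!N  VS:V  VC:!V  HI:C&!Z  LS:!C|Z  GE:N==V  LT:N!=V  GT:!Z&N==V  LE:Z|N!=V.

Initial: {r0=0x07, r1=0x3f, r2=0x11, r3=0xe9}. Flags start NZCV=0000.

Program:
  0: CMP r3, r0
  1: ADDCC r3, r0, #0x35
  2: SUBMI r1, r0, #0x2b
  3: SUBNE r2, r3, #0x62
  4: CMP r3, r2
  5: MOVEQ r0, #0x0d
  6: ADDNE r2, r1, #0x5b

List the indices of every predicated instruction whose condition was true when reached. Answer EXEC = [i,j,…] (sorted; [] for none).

EXEC = [2,3,6]

0: ✓ CMP  NZCV=1010
1: · ADDCC
2: ✓ SUBMI  r1←0xdc
3: ✓ SUBNE  r2←0x87
4: ✓ CMP  NZCV=0010
5: · MOVEQ
6: ✓ ADDNE  r2←0x37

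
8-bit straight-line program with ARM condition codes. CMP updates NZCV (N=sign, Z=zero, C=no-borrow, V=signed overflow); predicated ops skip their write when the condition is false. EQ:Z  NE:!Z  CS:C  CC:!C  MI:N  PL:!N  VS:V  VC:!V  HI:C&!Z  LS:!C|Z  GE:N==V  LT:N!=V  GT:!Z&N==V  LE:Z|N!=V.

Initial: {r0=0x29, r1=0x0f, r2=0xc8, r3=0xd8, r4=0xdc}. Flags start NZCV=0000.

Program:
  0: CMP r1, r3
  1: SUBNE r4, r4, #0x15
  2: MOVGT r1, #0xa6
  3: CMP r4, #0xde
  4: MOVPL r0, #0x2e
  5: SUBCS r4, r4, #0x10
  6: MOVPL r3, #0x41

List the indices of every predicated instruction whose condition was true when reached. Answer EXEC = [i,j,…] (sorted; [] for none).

[0] flags=0000 → (cmp)
[1] flags=0000 NE?T → r4=0xc7
[2] flags=0000 GT?T → r1=0xa6
[3] flags=1000 → (cmp)
[4] flags=1000 PL?F → skip
[5] flags=1000 CS?F → skip
[6] flags=1000 PL?F → skip

EXEC = [1,2]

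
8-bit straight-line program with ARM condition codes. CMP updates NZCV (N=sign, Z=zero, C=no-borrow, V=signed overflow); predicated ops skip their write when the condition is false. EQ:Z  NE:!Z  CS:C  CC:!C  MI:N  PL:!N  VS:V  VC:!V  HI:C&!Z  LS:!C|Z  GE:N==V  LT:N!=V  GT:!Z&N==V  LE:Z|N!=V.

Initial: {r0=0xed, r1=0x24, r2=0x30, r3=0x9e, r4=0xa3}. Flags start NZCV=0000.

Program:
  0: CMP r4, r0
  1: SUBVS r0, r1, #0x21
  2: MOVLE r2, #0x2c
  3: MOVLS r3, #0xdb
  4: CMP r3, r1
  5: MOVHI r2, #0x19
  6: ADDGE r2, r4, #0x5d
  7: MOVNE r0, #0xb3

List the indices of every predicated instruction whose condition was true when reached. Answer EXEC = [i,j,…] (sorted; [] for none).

EXEC = [2,3,5,7]

[0] flags=1000 → (cmp)
[1] flags=1000 VS?F → skip
[2] flags=1000 LE?T → r2=0x2c
[3] flags=1000 LS?T → r3=0xdb
[4] flags=1010 → (cmp)
[5] flags=1010 HI?T → r2=0x19
[6] flags=1010 GE?F → skip
[7] flags=1010 NE?T → r0=0xb3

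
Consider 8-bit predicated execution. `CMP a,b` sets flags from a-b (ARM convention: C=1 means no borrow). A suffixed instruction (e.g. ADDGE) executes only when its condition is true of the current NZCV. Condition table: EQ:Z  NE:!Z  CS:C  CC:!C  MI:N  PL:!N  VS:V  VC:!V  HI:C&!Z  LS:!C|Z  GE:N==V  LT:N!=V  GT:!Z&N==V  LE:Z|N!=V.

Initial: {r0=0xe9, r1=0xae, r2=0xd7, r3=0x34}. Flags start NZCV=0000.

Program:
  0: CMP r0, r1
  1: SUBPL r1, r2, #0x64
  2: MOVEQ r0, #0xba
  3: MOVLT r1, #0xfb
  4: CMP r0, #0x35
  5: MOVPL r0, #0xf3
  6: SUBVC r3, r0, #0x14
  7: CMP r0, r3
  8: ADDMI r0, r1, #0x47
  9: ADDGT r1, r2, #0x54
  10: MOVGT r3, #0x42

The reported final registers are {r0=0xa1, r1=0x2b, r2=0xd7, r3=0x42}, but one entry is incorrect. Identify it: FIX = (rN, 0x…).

FIX = (r0, 0xe9)

0: ✓ CMP  NZCV=0010
1: ✓ SUBPL  r1←0x73
2: · MOVEQ
3: · MOVLT
4: ✓ CMP  NZCV=1010
5: · MOVPL
6: ✓ SUBVC  r3←0xd5
7: ✓ CMP  NZCV=0010
8: · ADDMI
9: ✓ ADDGT  r1←0x2b
10: ✓ MOVGT  r3←0x42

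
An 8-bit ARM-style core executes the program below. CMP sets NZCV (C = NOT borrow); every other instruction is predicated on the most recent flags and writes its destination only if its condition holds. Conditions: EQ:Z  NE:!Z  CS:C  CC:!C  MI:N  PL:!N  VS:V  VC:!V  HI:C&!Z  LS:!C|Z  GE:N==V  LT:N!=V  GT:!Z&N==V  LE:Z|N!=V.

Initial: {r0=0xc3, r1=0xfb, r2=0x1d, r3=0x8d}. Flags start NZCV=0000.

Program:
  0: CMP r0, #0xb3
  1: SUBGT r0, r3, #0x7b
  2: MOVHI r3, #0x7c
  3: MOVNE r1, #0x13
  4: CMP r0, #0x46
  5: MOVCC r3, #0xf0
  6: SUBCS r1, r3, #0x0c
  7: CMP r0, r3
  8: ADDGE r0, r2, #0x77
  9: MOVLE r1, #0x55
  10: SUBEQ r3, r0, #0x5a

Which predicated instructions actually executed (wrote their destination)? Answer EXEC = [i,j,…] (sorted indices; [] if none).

EXEC = [1,2,3,5,8]

[0] flags=0010 → (cmp)
[1] flags=0010 GT?T → r0=0x12
[2] flags=0010 HI?T → r3=0x7c
[3] flags=0010 NE?T → r1=0x13
[4] flags=1000 → (cmp)
[5] flags=1000 CC?T → r3=0xf0
[6] flags=1000 CS?F → skip
[7] flags=0000 → (cmp)
[8] flags=0000 GE?T → r0=0x94
[9] flags=0000 LE?F → skip
[10] flags=0000 EQ?F → skip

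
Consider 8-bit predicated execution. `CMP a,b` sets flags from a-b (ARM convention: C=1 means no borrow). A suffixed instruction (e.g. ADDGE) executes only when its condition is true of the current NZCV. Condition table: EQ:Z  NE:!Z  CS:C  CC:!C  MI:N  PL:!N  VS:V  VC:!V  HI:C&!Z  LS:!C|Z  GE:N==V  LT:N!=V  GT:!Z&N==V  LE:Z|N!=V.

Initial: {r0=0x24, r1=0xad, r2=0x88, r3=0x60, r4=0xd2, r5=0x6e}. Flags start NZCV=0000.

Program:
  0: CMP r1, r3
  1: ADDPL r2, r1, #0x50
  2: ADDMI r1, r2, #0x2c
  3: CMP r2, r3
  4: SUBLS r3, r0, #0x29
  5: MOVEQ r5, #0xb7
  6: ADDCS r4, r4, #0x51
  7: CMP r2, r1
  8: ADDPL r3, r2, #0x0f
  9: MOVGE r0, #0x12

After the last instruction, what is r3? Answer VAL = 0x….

[0] flags=0011 → (cmp)
[1] flags=0011 PL?T → r2=0xfd
[2] flags=0011 MI?F → skip
[3] flags=1010 → (cmp)
[4] flags=1010 LS?F → skip
[5] flags=1010 EQ?F → skip
[6] flags=1010 CS?T → r4=0x23
[7] flags=0010 → (cmp)
[8] flags=0010 PL?T → r3=0x0c
[9] flags=0010 GE?T → r0=0x12

VAL = 0x0c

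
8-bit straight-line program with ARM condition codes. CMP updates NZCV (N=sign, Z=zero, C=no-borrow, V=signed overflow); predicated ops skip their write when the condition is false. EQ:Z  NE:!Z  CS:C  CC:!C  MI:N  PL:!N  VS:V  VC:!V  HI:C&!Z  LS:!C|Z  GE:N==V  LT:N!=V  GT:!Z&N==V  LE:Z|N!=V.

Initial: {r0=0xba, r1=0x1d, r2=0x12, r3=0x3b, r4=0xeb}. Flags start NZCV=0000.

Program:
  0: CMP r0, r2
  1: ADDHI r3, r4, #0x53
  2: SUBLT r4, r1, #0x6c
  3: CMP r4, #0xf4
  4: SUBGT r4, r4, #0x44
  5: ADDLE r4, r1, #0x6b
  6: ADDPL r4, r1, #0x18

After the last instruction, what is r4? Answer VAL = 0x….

0: ✓ CMP  NZCV=1010
1: ✓ ADDHI  r3←0x3e
2: ✓ SUBLT  r4←0xb1
3: ✓ CMP  NZCV=1000
4: · SUBGT
5: ✓ ADDLE  r4←0x88
6: · ADDPL

VAL = 0x88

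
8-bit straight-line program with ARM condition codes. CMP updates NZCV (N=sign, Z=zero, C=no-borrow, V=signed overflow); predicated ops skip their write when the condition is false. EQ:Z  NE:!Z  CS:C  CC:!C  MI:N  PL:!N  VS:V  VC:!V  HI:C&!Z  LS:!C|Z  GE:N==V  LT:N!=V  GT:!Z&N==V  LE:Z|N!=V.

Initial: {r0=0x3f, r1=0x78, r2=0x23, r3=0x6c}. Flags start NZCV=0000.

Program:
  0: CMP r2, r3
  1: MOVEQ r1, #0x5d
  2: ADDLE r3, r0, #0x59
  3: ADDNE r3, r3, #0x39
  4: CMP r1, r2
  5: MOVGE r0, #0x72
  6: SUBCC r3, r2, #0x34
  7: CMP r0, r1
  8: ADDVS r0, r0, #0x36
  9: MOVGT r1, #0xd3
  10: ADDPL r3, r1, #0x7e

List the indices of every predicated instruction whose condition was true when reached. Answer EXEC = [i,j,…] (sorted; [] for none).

[0] flags=1000 → (cmp)
[1] flags=1000 EQ?F → skip
[2] flags=1000 LE?T → r3=0x98
[3] flags=1000 NE?T → r3=0xd1
[4] flags=0010 → (cmp)
[5] flags=0010 GE?T → r0=0x72
[6] flags=0010 CC?F → skip
[7] flags=1000 → (cmp)
[8] flags=1000 VS?F → skip
[9] flags=1000 GT?F → skip
[10] flags=1000 PL?F → skip

EXEC = [2,3,5]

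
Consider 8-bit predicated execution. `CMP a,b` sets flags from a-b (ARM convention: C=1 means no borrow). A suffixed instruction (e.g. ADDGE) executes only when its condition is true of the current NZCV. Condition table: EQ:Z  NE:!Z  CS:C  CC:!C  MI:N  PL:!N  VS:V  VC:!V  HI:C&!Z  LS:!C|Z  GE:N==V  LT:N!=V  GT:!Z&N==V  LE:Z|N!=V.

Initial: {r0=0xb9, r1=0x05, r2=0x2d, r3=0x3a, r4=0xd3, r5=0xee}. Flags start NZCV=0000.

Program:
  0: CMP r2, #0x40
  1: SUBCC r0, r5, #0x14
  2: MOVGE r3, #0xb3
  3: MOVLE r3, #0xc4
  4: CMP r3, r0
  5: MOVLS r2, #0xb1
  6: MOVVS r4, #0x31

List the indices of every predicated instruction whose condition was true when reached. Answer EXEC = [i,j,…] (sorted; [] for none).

EXEC = [1,3,5]

0: ✓ CMP  NZCV=1000
1: ✓ SUBCC  r0←0xda
2: · MOVGE
3: ✓ MOVLE  r3←0xc4
4: ✓ CMP  NZCV=1000
5: ✓ MOVLS  r2←0xb1
6: · MOVVS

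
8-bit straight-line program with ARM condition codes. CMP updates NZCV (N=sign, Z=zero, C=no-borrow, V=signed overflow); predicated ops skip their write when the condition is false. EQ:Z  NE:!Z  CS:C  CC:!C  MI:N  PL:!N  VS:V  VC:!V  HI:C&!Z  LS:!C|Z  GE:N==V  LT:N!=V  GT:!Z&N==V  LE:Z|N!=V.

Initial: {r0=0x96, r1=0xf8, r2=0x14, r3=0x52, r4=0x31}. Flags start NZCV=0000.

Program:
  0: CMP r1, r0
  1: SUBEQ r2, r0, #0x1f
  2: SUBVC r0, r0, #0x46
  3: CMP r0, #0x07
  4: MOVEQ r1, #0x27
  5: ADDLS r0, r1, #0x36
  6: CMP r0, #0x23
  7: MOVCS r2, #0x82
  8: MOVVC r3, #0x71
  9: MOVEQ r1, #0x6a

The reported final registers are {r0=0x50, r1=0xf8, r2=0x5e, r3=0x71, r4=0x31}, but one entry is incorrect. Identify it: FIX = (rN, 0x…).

[0] flags=0010 → (cmp)
[1] flags=0010 EQ?F → skip
[2] flags=0010 VC?T → r0=0x50
[3] flags=0010 → (cmp)
[4] flags=0010 EQ?F → skip
[5] flags=0010 LS?F → skip
[6] flags=0010 → (cmp)
[7] flags=0010 CS?T → r2=0x82
[8] flags=0010 VC?T → r3=0x71
[9] flags=0010 EQ?F → skip

FIX = (r2, 0x82)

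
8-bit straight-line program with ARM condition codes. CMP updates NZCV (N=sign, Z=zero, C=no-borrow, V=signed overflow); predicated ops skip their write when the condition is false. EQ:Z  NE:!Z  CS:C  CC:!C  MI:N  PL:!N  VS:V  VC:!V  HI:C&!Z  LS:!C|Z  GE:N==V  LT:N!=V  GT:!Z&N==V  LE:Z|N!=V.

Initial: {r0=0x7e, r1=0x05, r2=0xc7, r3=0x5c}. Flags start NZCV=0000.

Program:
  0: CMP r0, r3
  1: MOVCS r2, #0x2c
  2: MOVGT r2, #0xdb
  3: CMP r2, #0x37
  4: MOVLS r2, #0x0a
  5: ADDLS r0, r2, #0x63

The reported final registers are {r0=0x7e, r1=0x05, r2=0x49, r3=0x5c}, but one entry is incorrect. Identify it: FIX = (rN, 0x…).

FIX = (r2, 0xdb)

[0] flags=0010 → (cmp)
[1] flags=0010 CS?T → r2=0x2c
[2] flags=0010 GT?T → r2=0xdb
[3] flags=1010 → (cmp)
[4] flags=1010 LS?F → skip
[5] flags=1010 LS?F → skip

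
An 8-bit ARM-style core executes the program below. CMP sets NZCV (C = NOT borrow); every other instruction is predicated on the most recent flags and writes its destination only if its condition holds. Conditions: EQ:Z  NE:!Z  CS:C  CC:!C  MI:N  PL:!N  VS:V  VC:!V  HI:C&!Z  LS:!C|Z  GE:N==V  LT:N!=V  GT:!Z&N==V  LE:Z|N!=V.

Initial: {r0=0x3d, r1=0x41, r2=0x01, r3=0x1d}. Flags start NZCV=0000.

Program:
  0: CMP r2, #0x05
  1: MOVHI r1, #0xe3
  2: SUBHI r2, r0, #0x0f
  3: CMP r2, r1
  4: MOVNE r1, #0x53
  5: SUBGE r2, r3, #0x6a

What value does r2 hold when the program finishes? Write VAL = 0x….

VAL = 0x01

0: ✓ CMP  NZCV=1000
1: · MOVHI
2: · SUBHI
3: ✓ CMP  NZCV=1000
4: ✓ MOVNE  r1←0x53
5: · SUBGE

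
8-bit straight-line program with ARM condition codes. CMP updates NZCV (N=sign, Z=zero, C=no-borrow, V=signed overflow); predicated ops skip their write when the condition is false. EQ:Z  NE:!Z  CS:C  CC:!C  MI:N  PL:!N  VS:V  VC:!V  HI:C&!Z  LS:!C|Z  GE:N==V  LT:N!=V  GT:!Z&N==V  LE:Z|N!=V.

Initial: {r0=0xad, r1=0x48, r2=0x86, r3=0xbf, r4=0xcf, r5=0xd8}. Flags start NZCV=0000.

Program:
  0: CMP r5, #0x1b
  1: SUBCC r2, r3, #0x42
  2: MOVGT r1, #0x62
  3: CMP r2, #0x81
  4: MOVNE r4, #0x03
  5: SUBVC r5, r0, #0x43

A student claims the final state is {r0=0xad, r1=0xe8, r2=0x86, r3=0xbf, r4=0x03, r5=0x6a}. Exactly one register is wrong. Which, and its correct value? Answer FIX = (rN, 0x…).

[0] flags=1010 → (cmp)
[1] flags=1010 CC?F → skip
[2] flags=1010 GT?F → skip
[3] flags=0010 → (cmp)
[4] flags=0010 NE?T → r4=0x03
[5] flags=0010 VC?T → r5=0x6a

FIX = (r1, 0x48)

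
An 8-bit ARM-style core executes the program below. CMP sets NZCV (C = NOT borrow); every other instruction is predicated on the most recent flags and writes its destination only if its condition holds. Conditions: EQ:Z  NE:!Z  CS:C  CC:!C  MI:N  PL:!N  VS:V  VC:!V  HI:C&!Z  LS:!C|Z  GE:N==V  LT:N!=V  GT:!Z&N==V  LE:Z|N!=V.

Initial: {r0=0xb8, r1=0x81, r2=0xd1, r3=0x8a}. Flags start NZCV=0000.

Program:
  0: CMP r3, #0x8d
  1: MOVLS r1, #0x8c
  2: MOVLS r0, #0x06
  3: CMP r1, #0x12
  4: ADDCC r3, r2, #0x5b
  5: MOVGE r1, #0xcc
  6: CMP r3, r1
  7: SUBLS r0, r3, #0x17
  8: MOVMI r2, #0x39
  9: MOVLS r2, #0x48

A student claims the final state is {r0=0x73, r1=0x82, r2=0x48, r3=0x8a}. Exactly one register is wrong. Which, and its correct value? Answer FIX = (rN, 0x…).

FIX = (r1, 0x8c)

0: ✓ CMP  NZCV=1000
1: ✓ MOVLS  r1←0x8c
2: ✓ MOVLS  r0←0x06
3: ✓ CMP  NZCV=0011
4: · ADDCC
5: · MOVGE
6: ✓ CMP  NZCV=1000
7: ✓ SUBLS  r0←0x73
8: ✓ MOVMI  r2←0x39
9: ✓ MOVLS  r2←0x48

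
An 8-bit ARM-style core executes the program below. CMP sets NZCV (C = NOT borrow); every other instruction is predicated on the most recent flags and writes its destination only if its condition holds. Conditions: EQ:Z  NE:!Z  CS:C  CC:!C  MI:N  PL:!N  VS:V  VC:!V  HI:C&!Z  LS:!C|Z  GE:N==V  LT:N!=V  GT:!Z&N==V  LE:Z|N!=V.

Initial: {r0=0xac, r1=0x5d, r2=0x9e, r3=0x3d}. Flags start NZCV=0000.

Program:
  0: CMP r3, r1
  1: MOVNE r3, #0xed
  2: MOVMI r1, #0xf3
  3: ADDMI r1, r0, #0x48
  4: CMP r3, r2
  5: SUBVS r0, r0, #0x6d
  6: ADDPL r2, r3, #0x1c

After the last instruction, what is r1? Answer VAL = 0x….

0: ✓ CMP  NZCV=1000
1: ✓ MOVNE  r3←0xed
2: ✓ MOVMI  r1←0xf3
3: ✓ ADDMI  r1←0xf4
4: ✓ CMP  NZCV=0010
5: · SUBVS
6: ✓ ADDPL  r2←0x09

VAL = 0xf4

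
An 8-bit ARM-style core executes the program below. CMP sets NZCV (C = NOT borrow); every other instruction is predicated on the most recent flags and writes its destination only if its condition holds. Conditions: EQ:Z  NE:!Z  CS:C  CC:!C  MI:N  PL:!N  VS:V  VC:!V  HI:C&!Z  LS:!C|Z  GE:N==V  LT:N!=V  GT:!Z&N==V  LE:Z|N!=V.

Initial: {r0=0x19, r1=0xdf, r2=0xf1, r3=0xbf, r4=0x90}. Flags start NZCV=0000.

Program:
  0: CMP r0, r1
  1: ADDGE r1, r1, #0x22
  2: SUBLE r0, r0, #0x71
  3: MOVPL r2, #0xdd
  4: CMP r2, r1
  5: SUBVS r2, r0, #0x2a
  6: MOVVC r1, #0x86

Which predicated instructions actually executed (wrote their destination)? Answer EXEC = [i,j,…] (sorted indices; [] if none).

EXEC = [1,3,6]

[0] flags=0000 → (cmp)
[1] flags=0000 GE?T → r1=0x01
[2] flags=0000 LE?F → skip
[3] flags=0000 PL?T → r2=0xdd
[4] flags=1010 → (cmp)
[5] flags=1010 VS?F → skip
[6] flags=1010 VC?T → r1=0x86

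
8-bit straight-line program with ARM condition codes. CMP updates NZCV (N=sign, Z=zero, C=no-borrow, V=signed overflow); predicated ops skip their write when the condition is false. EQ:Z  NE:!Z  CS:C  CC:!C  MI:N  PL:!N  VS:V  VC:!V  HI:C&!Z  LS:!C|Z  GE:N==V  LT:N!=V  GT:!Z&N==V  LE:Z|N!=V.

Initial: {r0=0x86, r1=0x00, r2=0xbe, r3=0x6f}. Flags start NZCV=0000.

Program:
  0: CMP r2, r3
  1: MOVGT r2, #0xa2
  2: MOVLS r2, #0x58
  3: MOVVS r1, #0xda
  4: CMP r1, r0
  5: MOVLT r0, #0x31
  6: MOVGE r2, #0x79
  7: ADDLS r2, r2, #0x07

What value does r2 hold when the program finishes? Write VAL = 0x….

0: ✓ CMP  NZCV=0011
1: · MOVGT
2: · MOVLS
3: ✓ MOVVS  r1←0xda
4: ✓ CMP  NZCV=0010
5: · MOVLT
6: ✓ MOVGE  r2←0x79
7: · ADDLS

VAL = 0x79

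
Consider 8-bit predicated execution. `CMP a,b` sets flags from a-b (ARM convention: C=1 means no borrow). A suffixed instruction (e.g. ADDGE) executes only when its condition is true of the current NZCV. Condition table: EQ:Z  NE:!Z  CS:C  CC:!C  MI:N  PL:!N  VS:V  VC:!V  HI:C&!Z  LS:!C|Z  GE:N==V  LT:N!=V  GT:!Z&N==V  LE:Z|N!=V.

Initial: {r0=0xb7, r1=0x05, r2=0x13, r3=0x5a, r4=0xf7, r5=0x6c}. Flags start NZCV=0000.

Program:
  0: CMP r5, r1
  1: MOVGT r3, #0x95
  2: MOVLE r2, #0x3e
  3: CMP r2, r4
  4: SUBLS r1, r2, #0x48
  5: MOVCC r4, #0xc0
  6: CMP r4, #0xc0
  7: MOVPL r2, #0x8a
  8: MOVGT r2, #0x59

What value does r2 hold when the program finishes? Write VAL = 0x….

[0] flags=0010 → (cmp)
[1] flags=0010 GT?T → r3=0x95
[2] flags=0010 LE?F → skip
[3] flags=0000 → (cmp)
[4] flags=0000 LS?T → r1=0xcb
[5] flags=0000 CC?T → r4=0xc0
[6] flags=0110 → (cmp)
[7] flags=0110 PL?T → r2=0x8a
[8] flags=0110 GT?F → skip

VAL = 0x8a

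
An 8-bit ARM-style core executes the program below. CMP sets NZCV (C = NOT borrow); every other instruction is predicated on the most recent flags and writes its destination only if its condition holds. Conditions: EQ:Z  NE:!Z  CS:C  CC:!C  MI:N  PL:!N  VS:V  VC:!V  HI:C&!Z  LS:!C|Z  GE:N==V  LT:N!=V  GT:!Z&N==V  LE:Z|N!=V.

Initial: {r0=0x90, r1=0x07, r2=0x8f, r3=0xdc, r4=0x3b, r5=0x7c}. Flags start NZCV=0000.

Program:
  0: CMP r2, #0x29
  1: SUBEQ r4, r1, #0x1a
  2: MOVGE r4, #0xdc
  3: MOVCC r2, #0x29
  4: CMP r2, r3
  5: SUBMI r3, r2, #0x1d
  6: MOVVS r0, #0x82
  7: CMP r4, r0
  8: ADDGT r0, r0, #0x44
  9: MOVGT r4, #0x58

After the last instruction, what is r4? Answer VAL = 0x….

0: ✓ CMP  NZCV=0011
1: · SUBEQ
2: · MOVGE
3: · MOVCC
4: ✓ CMP  NZCV=1000
5: ✓ SUBMI  r3←0x72
6: · MOVVS
7: ✓ CMP  NZCV=1001
8: ✓ ADDGT  r0←0xd4
9: ✓ MOVGT  r4←0x58

VAL = 0x58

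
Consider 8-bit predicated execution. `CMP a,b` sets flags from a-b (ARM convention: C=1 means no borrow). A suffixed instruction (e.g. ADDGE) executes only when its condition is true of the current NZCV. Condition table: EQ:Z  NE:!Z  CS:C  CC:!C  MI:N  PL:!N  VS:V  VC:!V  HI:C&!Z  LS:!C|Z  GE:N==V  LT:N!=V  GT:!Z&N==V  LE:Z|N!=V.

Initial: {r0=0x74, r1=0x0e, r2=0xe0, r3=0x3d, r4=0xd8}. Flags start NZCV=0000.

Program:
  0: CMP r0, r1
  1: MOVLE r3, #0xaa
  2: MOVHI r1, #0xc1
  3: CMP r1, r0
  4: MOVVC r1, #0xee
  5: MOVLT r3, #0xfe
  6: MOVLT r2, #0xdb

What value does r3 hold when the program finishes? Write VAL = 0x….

0: ✓ CMP  NZCV=0010
1: · MOVLE
2: ✓ MOVHI  r1←0xc1
3: ✓ CMP  NZCV=0011
4: · MOVVC
5: ✓ MOVLT  r3←0xfe
6: ✓ MOVLT  r2←0xdb

VAL = 0xfe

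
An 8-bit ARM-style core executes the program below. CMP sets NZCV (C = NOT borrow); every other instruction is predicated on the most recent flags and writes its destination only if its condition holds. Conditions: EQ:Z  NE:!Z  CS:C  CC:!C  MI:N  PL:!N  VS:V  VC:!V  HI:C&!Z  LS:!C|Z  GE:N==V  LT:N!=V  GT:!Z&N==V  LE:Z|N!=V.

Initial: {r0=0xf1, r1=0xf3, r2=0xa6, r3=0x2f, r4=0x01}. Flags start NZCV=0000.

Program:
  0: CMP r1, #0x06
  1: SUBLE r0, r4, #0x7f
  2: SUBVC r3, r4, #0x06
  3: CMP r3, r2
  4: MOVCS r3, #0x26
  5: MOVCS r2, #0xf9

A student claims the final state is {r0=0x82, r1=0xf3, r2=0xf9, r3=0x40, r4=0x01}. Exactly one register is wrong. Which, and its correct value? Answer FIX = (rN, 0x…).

[0] flags=1010 → (cmp)
[1] flags=1010 LE?T → r0=0x82
[2] flags=1010 VC?T → r3=0xfb
[3] flags=0010 → (cmp)
[4] flags=0010 CS?T → r3=0x26
[5] flags=0010 CS?T → r2=0xf9

FIX = (r3, 0x26)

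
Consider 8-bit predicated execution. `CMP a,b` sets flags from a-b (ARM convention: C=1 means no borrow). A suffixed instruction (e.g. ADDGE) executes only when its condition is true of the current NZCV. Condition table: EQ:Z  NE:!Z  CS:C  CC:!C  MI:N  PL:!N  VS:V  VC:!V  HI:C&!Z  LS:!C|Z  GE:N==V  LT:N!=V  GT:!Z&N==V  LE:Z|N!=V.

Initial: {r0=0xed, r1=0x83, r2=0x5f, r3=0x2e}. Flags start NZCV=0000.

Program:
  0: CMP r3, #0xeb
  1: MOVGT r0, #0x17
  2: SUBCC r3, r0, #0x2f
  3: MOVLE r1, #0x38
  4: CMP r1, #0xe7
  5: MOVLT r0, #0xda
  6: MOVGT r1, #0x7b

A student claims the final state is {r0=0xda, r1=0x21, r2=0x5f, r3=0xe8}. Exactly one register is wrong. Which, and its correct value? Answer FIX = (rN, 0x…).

0: ✓ CMP  NZCV=0000
1: ✓ MOVGT  r0←0x17
2: ✓ SUBCC  r3←0xe8
3: · MOVLE
4: ✓ CMP  NZCV=1000
5: ✓ MOVLT  r0←0xda
6: · MOVGT

FIX = (r1, 0x83)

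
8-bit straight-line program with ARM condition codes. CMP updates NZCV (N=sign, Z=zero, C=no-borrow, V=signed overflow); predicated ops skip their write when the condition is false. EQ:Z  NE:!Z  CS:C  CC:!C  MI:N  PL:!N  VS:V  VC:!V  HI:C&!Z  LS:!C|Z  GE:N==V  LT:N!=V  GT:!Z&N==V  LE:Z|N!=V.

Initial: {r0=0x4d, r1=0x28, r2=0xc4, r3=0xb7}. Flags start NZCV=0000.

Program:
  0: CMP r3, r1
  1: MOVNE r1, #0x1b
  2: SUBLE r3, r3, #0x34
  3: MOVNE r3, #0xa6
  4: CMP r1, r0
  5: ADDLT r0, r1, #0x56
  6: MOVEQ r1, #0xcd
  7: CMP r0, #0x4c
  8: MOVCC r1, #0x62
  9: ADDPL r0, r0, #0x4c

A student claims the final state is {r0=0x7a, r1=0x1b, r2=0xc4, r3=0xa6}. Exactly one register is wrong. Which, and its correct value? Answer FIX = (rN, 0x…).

0: ✓ CMP  NZCV=1010
1: ✓ MOVNE  r1←0x1b
2: ✓ SUBLE  r3←0x83
3: ✓ MOVNE  r3←0xa6
4: ✓ CMP  NZCV=1000
5: ✓ ADDLT  r0←0x71
6: · MOVEQ
7: ✓ CMP  NZCV=0010
8: · MOVCC
9: ✓ ADDPL  r0←0xbd

FIX = (r0, 0xbd)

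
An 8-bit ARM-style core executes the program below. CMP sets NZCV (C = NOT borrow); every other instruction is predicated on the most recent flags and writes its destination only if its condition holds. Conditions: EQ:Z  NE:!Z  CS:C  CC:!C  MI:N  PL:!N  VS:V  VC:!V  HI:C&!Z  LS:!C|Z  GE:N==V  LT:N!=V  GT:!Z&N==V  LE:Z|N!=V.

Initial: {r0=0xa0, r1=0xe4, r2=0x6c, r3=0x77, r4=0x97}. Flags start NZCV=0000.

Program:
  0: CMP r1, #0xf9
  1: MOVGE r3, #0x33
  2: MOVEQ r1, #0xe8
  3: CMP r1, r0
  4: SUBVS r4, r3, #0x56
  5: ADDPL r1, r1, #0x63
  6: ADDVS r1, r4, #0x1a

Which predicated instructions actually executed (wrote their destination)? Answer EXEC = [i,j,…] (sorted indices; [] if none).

EXEC = [5]

[0] flags=1000 → (cmp)
[1] flags=1000 GE?F → skip
[2] flags=1000 EQ?F → skip
[3] flags=0010 → (cmp)
[4] flags=0010 VS?F → skip
[5] flags=0010 PL?T → r1=0x47
[6] flags=0010 VS?F → skip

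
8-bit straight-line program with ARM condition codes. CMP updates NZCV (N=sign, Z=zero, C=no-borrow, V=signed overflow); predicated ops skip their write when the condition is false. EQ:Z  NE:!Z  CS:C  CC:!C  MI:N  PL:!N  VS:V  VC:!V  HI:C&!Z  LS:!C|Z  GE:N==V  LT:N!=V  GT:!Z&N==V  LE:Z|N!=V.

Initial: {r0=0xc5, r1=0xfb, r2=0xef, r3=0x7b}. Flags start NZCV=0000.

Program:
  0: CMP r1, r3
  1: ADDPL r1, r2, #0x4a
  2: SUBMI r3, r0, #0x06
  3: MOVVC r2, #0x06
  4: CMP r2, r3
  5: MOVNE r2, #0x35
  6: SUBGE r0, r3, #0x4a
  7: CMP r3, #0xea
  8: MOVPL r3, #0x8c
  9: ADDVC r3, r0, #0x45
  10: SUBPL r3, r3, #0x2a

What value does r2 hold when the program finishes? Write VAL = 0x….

[0] flags=1010 → (cmp)
[1] flags=1010 PL?F → skip
[2] flags=1010 MI?T → r3=0xbf
[3] flags=1010 VC?T → r2=0x06
[4] flags=0000 → (cmp)
[5] flags=0000 NE?T → r2=0x35
[6] flags=0000 GE?T → r0=0x75
[7] flags=1000 → (cmp)
[8] flags=1000 PL?F → skip
[9] flags=1000 VC?T → r3=0xba
[10] flags=1000 PL?F → skip

VAL = 0x35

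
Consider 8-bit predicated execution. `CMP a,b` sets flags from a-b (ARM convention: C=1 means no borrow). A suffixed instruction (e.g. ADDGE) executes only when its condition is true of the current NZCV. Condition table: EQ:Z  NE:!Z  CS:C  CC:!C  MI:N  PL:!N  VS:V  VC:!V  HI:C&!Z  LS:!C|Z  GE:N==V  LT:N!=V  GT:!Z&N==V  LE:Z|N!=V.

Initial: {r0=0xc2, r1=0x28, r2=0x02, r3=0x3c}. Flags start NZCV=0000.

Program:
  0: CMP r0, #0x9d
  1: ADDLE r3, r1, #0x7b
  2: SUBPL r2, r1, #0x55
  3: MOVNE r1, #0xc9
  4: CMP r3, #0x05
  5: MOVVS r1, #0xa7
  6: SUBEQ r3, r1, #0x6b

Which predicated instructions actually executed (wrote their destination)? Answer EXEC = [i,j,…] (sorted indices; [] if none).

EXEC = [2,3]

[0] flags=0010 → (cmp)
[1] flags=0010 LE?F → skip
[2] flags=0010 PL?T → r2=0xd3
[3] flags=0010 NE?T → r1=0xc9
[4] flags=0010 → (cmp)
[5] flags=0010 VS?F → skip
[6] flags=0010 EQ?F → skip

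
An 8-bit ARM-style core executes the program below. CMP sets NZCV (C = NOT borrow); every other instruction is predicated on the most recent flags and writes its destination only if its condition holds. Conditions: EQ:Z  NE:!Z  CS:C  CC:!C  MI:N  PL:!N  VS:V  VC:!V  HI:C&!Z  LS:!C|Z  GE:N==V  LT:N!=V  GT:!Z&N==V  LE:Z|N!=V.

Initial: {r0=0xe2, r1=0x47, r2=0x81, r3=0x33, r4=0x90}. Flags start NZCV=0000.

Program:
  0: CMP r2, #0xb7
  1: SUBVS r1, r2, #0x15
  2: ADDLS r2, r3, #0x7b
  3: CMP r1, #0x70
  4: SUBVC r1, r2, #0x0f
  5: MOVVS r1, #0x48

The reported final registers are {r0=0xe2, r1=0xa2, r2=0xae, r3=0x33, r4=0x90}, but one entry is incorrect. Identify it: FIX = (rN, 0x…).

FIX = (r1, 0x9f)

0: ✓ CMP  NZCV=1000
1: · SUBVS
2: ✓ ADDLS  r2←0xae
3: ✓ CMP  NZCV=1000
4: ✓ SUBVC  r1←0x9f
5: · MOVVS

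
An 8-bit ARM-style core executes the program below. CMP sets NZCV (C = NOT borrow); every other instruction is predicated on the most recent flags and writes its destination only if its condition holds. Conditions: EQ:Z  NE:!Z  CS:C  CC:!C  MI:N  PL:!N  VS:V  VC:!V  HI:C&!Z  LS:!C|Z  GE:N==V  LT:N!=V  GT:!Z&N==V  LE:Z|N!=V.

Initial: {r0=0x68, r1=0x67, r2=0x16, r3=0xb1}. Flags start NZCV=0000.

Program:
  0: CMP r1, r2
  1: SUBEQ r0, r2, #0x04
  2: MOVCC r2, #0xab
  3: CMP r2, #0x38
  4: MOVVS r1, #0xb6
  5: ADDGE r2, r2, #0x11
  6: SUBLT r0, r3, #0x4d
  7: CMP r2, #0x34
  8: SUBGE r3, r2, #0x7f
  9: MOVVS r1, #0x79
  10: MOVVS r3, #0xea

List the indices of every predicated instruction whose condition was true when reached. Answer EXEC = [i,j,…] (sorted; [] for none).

EXEC = [6]

[0] flags=0010 → (cmp)
[1] flags=0010 EQ?F → skip
[2] flags=0010 CC?F → skip
[3] flags=1000 → (cmp)
[4] flags=1000 VS?F → skip
[5] flags=1000 GE?F → skip
[6] flags=1000 LT?T → r0=0x64
[7] flags=1000 → (cmp)
[8] flags=1000 GE?F → skip
[9] flags=1000 VS?F → skip
[10] flags=1000 VS?F → skip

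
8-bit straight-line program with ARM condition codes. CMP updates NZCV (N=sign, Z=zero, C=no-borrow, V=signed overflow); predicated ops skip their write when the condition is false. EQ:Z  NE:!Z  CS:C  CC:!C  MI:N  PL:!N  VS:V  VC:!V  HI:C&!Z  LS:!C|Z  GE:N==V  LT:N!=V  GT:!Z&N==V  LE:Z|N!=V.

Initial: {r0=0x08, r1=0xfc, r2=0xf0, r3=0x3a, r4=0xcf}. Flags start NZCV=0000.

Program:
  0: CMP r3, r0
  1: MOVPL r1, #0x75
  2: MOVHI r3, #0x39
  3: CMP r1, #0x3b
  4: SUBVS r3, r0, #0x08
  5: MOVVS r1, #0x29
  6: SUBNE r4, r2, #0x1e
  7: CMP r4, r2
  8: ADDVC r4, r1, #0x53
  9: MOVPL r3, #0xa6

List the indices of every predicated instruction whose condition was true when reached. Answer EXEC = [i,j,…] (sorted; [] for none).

EXEC = [1,2,6,8]

[0] flags=0010 → (cmp)
[1] flags=0010 PL?T → r1=0x75
[2] flags=0010 HI?T → r3=0x39
[3] flags=0010 → (cmp)
[4] flags=0010 VS?F → skip
[5] flags=0010 VS?F → skip
[6] flags=0010 NE?T → r4=0xd2
[7] flags=1000 → (cmp)
[8] flags=1000 VC?T → r4=0xc8
[9] flags=1000 PL?F → skip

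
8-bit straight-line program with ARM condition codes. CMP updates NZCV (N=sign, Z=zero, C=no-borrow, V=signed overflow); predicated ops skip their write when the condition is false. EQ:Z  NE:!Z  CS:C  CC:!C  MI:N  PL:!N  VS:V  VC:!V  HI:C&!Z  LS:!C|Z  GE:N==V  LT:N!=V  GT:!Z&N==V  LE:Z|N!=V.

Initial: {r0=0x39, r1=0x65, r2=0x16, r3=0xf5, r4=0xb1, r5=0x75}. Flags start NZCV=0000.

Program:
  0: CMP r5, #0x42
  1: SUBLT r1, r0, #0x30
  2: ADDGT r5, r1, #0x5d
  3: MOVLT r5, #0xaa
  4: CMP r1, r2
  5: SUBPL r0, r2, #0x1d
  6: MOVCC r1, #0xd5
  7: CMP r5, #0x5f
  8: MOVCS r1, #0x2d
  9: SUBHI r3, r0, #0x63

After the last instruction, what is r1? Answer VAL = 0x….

VAL = 0x2d

0: ✓ CMP  NZCV=0010
1: · SUBLT
2: ✓ ADDGT  r5←0xc2
3: · MOVLT
4: ✓ CMP  NZCV=0010
5: ✓ SUBPL  r0←0xf9
6: · MOVCC
7: ✓ CMP  NZCV=0011
8: ✓ MOVCS  r1←0x2d
9: ✓ SUBHI  r3←0x96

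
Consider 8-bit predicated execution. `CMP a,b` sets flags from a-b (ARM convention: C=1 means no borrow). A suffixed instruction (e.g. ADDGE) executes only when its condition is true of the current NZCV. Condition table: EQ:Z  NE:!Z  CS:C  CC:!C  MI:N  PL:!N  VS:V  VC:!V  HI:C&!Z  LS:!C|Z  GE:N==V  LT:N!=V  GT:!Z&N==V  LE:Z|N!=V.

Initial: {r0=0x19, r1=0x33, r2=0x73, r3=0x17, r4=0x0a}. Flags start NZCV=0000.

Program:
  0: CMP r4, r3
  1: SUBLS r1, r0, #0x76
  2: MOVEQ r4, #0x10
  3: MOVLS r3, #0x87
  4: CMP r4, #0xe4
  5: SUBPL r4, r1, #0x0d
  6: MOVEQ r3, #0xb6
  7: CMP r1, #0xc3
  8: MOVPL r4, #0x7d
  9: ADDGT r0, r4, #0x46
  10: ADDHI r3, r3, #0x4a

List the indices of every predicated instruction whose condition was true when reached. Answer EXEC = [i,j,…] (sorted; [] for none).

EXEC = [1,3,5]

0: ✓ CMP  NZCV=1000
1: ✓ SUBLS  r1←0xa3
2: · MOVEQ
3: ✓ MOVLS  r3←0x87
4: ✓ CMP  NZCV=0000
5: ✓ SUBPL  r4←0x96
6: · MOVEQ
7: ✓ CMP  NZCV=1000
8: · MOVPL
9: · ADDGT
10: · ADDHI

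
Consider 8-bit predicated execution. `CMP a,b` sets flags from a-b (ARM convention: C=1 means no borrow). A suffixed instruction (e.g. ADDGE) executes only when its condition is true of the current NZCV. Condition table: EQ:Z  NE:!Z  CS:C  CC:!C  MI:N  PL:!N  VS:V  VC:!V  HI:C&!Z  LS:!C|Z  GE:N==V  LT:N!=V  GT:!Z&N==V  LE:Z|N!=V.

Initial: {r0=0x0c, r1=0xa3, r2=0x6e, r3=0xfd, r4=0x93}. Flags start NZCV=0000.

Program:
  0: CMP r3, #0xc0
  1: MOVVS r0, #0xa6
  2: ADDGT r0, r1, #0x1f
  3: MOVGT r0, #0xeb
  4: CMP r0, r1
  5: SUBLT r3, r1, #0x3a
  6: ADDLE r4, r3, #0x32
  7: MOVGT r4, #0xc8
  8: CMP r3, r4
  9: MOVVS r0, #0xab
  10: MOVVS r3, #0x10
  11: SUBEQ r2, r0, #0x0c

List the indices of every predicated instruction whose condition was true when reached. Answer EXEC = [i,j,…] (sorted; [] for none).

0: ✓ CMP  NZCV=0010
1: · MOVVS
2: ✓ ADDGT  r0←0xc2
3: ✓ MOVGT  r0←0xeb
4: ✓ CMP  NZCV=0010
5: · SUBLT
6: · ADDLE
7: ✓ MOVGT  r4←0xc8
8: ✓ CMP  NZCV=0010
9: · MOVVS
10: · MOVVS
11: · SUBEQ

EXEC = [2,3,7]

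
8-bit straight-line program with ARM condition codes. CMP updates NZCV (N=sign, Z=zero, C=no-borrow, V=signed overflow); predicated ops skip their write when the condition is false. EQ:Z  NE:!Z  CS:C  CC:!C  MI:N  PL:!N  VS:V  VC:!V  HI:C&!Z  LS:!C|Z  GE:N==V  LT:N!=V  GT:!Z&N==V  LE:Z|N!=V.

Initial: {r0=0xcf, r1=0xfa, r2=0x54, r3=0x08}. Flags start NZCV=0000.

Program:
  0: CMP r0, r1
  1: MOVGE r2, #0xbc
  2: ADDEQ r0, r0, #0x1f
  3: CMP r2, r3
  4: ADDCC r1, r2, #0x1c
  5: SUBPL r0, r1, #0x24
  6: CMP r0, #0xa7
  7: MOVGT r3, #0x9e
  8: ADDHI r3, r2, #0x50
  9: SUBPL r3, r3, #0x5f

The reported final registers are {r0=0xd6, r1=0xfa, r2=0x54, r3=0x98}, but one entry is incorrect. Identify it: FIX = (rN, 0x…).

FIX = (r3, 0x45)

0: ✓ CMP  NZCV=1000
1: · MOVGE
2: · ADDEQ
3: ✓ CMP  NZCV=0010
4: · ADDCC
5: ✓ SUBPL  r0←0xd6
6: ✓ CMP  NZCV=0010
7: ✓ MOVGT  r3←0x9e
8: ✓ ADDHI  r3←0xa4
9: ✓ SUBPL  r3←0x45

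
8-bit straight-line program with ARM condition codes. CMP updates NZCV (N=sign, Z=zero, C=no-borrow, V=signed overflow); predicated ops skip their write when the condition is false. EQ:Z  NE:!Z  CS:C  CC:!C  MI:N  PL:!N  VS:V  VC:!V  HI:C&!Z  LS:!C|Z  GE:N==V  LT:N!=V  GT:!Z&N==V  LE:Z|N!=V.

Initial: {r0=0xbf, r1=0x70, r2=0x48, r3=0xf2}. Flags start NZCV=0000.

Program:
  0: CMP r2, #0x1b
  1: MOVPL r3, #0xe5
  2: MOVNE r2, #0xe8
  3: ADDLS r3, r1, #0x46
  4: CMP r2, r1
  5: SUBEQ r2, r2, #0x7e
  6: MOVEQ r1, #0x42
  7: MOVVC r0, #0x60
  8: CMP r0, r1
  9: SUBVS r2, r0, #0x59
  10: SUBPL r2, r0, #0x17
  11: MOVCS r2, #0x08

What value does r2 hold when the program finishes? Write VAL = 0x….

VAL = 0x08

[0] flags=0010 → (cmp)
[1] flags=0010 PL?T → r3=0xe5
[2] flags=0010 NE?T → r2=0xe8
[3] flags=0010 LS?F → skip
[4] flags=0011 → (cmp)
[5] flags=0011 EQ?F → skip
[6] flags=0011 EQ?F → skip
[7] flags=0011 VC?F → skip
[8] flags=0011 → (cmp)
[9] flags=0011 VS?T → r2=0x66
[10] flags=0011 PL?T → r2=0xa8
[11] flags=0011 CS?T → r2=0x08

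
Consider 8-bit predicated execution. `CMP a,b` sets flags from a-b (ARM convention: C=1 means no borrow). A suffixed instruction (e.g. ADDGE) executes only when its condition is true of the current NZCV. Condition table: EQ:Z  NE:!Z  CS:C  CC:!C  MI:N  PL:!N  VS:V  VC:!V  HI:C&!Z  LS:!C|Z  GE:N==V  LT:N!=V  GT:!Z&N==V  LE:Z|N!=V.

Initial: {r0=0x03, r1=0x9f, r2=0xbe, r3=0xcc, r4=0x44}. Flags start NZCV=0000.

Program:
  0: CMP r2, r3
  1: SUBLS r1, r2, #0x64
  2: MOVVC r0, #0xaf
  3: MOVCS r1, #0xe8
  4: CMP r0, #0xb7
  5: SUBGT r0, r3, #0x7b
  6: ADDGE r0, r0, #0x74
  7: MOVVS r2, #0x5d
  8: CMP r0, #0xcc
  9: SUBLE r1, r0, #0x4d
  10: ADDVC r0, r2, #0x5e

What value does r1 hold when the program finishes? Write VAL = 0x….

VAL = 0x62

[0] flags=1000 → (cmp)
[1] flags=1000 LS?T → r1=0x5a
[2] flags=1000 VC?T → r0=0xaf
[3] flags=1000 CS?F → skip
[4] flags=1000 → (cmp)
[5] flags=1000 GT?F → skip
[6] flags=1000 GE?F → skip
[7] flags=1000 VS?F → skip
[8] flags=1000 → (cmp)
[9] flags=1000 LE?T → r1=0x62
[10] flags=1000 VC?T → r0=0x1c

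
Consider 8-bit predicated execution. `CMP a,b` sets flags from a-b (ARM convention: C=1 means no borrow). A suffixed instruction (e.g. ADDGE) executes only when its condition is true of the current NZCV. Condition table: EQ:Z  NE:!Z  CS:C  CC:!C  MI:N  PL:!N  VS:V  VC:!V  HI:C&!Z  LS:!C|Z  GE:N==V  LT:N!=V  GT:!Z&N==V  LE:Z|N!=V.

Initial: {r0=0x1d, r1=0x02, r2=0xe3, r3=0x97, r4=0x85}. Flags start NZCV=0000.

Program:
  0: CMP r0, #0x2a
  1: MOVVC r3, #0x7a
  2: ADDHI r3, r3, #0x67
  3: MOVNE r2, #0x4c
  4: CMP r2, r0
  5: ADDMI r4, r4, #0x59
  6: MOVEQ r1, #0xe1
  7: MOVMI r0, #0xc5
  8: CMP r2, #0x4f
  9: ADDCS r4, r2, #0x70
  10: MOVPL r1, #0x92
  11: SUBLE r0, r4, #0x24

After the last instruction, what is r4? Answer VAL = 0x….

0: ✓ CMP  NZCV=1000
1: ✓ MOVVC  r3←0x7a
2: · ADDHI
3: ✓ MOVNE  r2←0x4c
4: ✓ CMP  NZCV=0010
5: · ADDMI
6: · MOVEQ
7: · MOVMI
8: ✓ CMP  NZCV=1000
9: · ADDCS
10: · MOVPL
11: ✓ SUBLE  r0←0x61

VAL = 0x85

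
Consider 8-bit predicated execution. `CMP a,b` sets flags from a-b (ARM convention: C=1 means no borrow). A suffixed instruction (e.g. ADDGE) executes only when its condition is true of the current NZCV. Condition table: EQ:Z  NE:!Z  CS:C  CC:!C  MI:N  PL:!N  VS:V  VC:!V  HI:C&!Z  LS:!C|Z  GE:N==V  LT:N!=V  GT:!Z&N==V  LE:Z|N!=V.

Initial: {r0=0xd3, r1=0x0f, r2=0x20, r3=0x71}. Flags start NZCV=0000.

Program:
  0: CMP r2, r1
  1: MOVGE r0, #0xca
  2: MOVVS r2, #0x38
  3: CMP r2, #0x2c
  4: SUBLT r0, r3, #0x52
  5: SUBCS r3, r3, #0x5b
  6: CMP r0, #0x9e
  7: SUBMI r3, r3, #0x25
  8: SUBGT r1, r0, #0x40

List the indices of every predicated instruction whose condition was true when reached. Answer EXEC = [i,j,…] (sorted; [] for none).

EXEC = [1,4,7,8]

[0] flags=0010 → (cmp)
[1] flags=0010 GE?T → r0=0xca
[2] flags=0010 VS?F → skip
[3] flags=1000 → (cmp)
[4] flags=1000 LT?T → r0=0x1f
[5] flags=1000 CS?F → skip
[6] flags=1001 → (cmp)
[7] flags=1001 MI?T → r3=0x4c
[8] flags=1001 GT?T → r1=0xdf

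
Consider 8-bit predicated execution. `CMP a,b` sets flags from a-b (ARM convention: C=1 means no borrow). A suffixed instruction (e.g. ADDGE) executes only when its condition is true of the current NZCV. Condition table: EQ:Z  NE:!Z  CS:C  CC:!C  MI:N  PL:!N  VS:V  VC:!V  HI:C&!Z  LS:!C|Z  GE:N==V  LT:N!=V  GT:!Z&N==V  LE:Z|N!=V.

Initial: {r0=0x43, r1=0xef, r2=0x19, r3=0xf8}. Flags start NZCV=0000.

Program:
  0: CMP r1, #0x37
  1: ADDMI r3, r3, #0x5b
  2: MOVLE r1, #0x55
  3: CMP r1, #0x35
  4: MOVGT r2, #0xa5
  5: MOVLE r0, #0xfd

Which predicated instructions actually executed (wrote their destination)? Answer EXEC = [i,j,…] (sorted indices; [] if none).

EXEC = [1,2,4]

[0] flags=1010 → (cmp)
[1] flags=1010 MI?T → r3=0x53
[2] flags=1010 LE?T → r1=0x55
[3] flags=0010 → (cmp)
[4] flags=0010 GT?T → r2=0xa5
[5] flags=0010 LE?F → skip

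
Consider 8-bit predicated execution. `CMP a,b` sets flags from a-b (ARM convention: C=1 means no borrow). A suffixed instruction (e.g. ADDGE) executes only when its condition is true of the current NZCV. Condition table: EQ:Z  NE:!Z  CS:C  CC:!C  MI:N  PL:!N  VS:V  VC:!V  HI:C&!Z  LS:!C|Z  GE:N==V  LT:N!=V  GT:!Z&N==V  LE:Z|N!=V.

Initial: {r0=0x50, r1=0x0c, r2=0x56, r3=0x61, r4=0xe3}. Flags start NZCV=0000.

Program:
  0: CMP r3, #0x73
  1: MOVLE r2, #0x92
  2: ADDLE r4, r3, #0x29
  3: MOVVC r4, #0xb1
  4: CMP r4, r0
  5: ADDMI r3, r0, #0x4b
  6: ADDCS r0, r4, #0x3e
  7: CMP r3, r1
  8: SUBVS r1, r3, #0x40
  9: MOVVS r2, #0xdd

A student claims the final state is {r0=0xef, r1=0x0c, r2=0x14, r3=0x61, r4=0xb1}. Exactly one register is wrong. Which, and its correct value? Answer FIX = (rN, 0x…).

[0] flags=1000 → (cmp)
[1] flags=1000 LE?T → r2=0x92
[2] flags=1000 LE?T → r4=0x8a
[3] flags=1000 VC?T → r4=0xb1
[4] flags=0011 → (cmp)
[5] flags=0011 MI?F → skip
[6] flags=0011 CS?T → r0=0xef
[7] flags=0010 → (cmp)
[8] flags=0010 VS?F → skip
[9] flags=0010 VS?F → skip

FIX = (r2, 0x92)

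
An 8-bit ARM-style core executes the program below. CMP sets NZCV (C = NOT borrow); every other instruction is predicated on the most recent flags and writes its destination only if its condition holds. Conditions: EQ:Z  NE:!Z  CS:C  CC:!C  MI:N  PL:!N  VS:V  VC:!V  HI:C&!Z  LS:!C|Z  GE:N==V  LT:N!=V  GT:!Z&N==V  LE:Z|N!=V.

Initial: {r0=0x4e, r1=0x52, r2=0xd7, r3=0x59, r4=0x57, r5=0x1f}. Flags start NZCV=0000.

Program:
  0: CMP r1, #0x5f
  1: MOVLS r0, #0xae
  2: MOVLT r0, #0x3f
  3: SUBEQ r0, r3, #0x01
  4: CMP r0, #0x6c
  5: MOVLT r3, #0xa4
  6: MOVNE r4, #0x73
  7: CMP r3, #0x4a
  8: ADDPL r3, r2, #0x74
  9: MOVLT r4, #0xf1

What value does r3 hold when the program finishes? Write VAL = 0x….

VAL = 0x4b

0: ✓ CMP  NZCV=1000
1: ✓ MOVLS  r0←0xae
2: ✓ MOVLT  r0←0x3f
3: · SUBEQ
4: ✓ CMP  NZCV=1000
5: ✓ MOVLT  r3←0xa4
6: ✓ MOVNE  r4←0x73
7: ✓ CMP  NZCV=0011
8: ✓ ADDPL  r3←0x4b
9: ✓ MOVLT  r4←0xf1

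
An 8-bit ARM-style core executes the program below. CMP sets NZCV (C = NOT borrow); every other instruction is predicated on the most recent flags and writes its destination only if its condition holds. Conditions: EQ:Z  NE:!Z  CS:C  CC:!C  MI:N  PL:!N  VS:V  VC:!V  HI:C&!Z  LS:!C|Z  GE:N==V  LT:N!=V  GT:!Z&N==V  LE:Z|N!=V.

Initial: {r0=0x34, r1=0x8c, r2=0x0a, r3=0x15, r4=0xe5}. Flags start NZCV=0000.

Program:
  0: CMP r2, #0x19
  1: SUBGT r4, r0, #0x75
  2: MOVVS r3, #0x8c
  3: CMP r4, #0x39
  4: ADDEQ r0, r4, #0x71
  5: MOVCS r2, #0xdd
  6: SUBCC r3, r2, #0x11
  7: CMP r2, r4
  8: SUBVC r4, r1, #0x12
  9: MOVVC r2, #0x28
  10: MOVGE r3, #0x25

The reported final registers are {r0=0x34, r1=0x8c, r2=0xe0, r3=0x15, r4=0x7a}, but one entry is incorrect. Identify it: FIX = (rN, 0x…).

FIX = (r2, 0x28)

[0] flags=1000 → (cmp)
[1] flags=1000 GT?F → skip
[2] flags=1000 VS?F → skip
[3] flags=1010 → (cmp)
[4] flags=1010 EQ?F → skip
[5] flags=1010 CS?T → r2=0xdd
[6] flags=1010 CC?F → skip
[7] flags=1000 → (cmp)
[8] flags=1000 VC?T → r4=0x7a
[9] flags=1000 VC?T → r2=0x28
[10] flags=1000 GE?F → skip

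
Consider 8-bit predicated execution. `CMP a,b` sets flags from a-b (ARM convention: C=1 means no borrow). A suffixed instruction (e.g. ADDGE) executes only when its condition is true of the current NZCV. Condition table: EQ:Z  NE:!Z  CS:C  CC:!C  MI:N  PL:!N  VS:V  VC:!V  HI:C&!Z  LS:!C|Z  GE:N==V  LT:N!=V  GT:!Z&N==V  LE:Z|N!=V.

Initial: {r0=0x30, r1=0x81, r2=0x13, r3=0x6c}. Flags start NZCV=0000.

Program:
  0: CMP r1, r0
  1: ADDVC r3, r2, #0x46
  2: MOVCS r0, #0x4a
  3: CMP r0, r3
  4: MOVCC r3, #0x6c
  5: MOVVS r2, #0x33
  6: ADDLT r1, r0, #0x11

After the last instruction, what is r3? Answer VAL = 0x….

[0] flags=0011 → (cmp)
[1] flags=0011 VC?F → skip
[2] flags=0011 CS?T → r0=0x4a
[3] flags=1000 → (cmp)
[4] flags=1000 CC?T → r3=0x6c
[5] flags=1000 VS?F → skip
[6] flags=1000 LT?T → r1=0x5b

VAL = 0x6c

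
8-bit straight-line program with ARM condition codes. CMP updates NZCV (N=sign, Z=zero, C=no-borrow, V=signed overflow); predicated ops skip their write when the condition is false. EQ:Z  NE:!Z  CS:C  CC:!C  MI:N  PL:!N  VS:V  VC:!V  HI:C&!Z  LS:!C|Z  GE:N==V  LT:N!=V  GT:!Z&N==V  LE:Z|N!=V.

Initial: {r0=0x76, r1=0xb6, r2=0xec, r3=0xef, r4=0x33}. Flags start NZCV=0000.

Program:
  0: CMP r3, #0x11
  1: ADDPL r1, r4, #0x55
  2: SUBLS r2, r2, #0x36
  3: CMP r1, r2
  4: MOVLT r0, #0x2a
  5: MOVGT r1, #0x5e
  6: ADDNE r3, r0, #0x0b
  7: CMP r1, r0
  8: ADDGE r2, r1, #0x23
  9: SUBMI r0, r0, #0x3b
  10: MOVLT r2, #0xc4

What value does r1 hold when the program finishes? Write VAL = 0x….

0: ✓ CMP  NZCV=1010
1: · ADDPL
2: · SUBLS
3: ✓ CMP  NZCV=1000
4: ✓ MOVLT  r0←0x2a
5: · MOVGT
6: ✓ ADDNE  r3←0x35
7: ✓ CMP  NZCV=1010
8: · ADDGE
9: ✓ SUBMI  r0←0xef
10: ✓ MOVLT  r2←0xc4

VAL = 0xb6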